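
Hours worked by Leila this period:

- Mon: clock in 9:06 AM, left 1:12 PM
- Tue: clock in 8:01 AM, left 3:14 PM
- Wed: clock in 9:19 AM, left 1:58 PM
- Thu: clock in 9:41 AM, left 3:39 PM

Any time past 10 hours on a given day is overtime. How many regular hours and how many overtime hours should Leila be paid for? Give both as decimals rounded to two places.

Mon: 9:06 AM–1:12 PM = 4 h 6 min
Tue: 8:01 AM–3:14 PM = 7 h 13 min
Wed: 9:19 AM–1:58 PM = 4 h 39 min
Thu: 9:41 AM–3:39 PM = 5 h 58 min
Mon reg 4 h 6 min / OT 0 h 0 min; Tue reg 7 h 13 min / OT 0 h 0 min; Wed reg 4 h 39 min / OT 0 h 0 min; Thu reg 5 h 58 min / OT 0 h 0 min.
Totals: regular 21 h 56 min, overtime 0 h 0 min.

Regular 21.93 hours, overtime 0.00 hours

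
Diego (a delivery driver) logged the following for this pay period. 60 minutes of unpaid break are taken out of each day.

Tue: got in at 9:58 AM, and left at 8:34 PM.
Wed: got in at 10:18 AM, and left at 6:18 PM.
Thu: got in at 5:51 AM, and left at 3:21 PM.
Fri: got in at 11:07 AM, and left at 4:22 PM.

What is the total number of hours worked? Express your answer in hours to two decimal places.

29.35 hours

Tue: 9:58 AM–8:34 PM = 10 h 36 min; less 60 min break → 9 h 36 min
Wed: 10:18 AM–6:18 PM = 8 h 0 min; less 60 min break → 7 h 0 min
Thu: 5:51 AM–3:21 PM = 9 h 30 min; less 60 min break → 8 h 30 min
Fri: 11:07 AM–4:22 PM = 5 h 15 min; less 60 min break → 4 h 15 min
Total: 9 h 36 min + 7 h 0 min + 8 h 30 min + 4 h 15 min = 29 h 21 min.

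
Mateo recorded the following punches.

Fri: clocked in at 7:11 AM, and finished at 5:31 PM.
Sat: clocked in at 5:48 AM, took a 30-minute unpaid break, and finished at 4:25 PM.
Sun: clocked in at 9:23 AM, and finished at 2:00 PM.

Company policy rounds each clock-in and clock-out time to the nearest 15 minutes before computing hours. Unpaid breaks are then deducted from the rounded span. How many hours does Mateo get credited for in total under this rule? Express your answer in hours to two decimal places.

25.00 hours

Fri: in 7:11 AM→7:15 AM, out 5:31 PM→5:30 PM; 10 h 15 min
Sat: in 5:48 AM→5:45 AM, out 4:25 PM→4:30 PM; 10 h 45 min − 30 min = 10 h 15 min
Sun: in 9:23 AM→9:30 AM, out 2:00 PM→2:00 PM; 4 h 30 min
Total credited: 25 h 0 min.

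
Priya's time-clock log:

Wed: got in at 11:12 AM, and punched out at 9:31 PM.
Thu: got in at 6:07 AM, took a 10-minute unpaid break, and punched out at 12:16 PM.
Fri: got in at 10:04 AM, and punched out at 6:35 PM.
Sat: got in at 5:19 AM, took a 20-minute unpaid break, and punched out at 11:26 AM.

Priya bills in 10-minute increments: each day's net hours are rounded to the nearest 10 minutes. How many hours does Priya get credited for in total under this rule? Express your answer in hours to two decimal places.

Wed: 11:12 AM–9:31 PM = 10 h 19 min → rounds to 10 h 20 min
Thu: 6:07 AM–12:16 PM = 6 h 9 min − 10 min = 5 h 59 min → rounds to 6 h 0 min
Fri: 10:04 AM–6:35 PM = 8 h 31 min → rounds to 8 h 30 min
Sat: 5:19 AM–11:26 AM = 6 h 7 min − 20 min = 5 h 47 min → rounds to 5 h 50 min
Total credited: 30 h 40 min.

30.67 hours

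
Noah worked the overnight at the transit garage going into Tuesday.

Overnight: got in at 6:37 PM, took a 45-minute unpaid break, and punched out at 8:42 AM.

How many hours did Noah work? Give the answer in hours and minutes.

Overnight: 6:37 PM → midnight = 5 h 23 min; midnight → 8:42 AM = 8 h 42 min; span 14 h 5 min; less 45 min break → 13 h 20 min

13 h 20 min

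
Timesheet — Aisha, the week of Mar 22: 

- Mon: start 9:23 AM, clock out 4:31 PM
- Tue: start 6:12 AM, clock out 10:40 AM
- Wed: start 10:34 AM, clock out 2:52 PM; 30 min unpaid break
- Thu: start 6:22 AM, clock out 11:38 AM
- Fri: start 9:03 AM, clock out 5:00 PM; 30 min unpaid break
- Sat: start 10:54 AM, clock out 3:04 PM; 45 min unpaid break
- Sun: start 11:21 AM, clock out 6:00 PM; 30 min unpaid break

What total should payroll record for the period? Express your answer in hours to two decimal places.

37.68 hours

Mon: 9:23 AM–4:31 PM = 7 h 8 min
Tue: 6:12 AM–10:40 AM = 4 h 28 min
Wed: 10:34 AM–2:52 PM = 4 h 18 min; less 30 min break → 3 h 48 min
Thu: 6:22 AM–11:38 AM = 5 h 16 min
Fri: 9:03 AM–5:00 PM = 7 h 57 min; less 30 min break → 7 h 27 min
Sat: 10:54 AM–3:04 PM = 4 h 10 min; less 45 min break → 3 h 25 min
Sun: 11:21 AM–6:00 PM = 6 h 39 min; less 30 min break → 6 h 9 min
Total: 7 h 8 min + 4 h 28 min + 3 h 48 min + 5 h 16 min + 7 h 27 min + 3 h 25 min + 6 h 9 min = 37 h 41 min.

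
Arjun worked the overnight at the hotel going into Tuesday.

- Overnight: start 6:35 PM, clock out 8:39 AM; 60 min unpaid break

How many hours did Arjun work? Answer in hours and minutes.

Overnight: 6:35 PM → midnight = 5 h 25 min; midnight → 8:39 AM = 8 h 39 min; span 14 h 4 min; less 60 min break → 13 h 4 min

13 h 4 min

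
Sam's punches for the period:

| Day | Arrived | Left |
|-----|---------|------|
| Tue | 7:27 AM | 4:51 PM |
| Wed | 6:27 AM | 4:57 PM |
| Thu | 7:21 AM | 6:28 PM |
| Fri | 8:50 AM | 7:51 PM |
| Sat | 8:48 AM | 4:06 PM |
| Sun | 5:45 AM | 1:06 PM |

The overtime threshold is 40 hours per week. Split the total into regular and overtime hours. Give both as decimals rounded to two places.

Tue: 7:27 AM–4:51 PM = 9 h 24 min
Wed: 6:27 AM–4:57 PM = 10 h 30 min
Thu: 7:21 AM–6:28 PM = 11 h 7 min
Fri: 8:50 AM–7:51 PM = 11 h 1 min
Sat: 8:48 AM–4:06 PM = 7 h 18 min
Sun: 5:45 AM–1:06 PM = 7 h 21 min
Total worked: 56 h 41 min = 56.68 h.
Threshold 40 h → overtime 16 h 41 min, regular 40 h 0 min.

Regular 40.00 hours, overtime 16.68 hours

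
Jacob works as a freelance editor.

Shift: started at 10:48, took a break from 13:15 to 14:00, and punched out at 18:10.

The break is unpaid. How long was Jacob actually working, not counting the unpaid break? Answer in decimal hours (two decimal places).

6.62 hours

Shift: 10:48–18:10 = 7 h 22 min; less 45 min break → 6 h 37 min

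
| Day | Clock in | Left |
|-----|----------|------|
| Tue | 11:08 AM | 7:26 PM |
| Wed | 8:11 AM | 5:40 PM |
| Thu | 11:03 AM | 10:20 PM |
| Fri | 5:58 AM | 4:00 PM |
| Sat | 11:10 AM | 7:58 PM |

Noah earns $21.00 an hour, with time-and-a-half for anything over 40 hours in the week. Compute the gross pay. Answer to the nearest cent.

Tue: 11:08 AM–7:26 PM = 8 h 18 min
Wed: 8:11 AM–5:40 PM = 9 h 29 min
Thu: 11:03 AM–10:20 PM = 11 h 17 min
Fri: 5:58 AM–4:00 PM = 10 h 2 min
Sat: 11:10 AM–7:58 PM = 8 h 48 min
Total worked: 47 h 54 min = 2874 min.
Regular 40 h 0 min = 2400 min at $21.00/h; overtime 7 h 54 min = 474 min at $31.50/h.
Pay = (2400 × $21.00 + 474 × $31.50) ÷ 60 = $1088.85.

$1088.85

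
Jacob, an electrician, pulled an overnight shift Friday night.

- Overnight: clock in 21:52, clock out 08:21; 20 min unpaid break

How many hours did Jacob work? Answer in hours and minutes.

Overnight: 21:52 → midnight = 2 h 8 min; midnight → 08:21 = 8 h 21 min; span 10 h 29 min; less 20 min break → 10 h 9 min

10 h 9 min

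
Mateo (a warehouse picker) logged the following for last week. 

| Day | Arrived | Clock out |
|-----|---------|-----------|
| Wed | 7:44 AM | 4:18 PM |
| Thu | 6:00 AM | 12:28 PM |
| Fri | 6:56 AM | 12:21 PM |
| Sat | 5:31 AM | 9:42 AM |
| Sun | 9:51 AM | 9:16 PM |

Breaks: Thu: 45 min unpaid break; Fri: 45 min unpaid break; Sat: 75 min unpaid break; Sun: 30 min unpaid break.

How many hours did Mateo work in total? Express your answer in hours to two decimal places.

32.80 hours

Wed: 7:44 AM–4:18 PM = 8 h 34 min
Thu: 6:00 AM–12:28 PM = 6 h 28 min; less 45 min break → 5 h 43 min
Fri: 6:56 AM–12:21 PM = 5 h 25 min; less 45 min break → 4 h 40 min
Sat: 5:31 AM–9:42 AM = 4 h 11 min; less 75 min break → 2 h 56 min
Sun: 9:51 AM–9:16 PM = 11 h 25 min; less 30 min break → 10 h 55 min
Total: 8 h 34 min + 5 h 43 min + 4 h 40 min + 2 h 56 min + 10 h 55 min = 32 h 48 min.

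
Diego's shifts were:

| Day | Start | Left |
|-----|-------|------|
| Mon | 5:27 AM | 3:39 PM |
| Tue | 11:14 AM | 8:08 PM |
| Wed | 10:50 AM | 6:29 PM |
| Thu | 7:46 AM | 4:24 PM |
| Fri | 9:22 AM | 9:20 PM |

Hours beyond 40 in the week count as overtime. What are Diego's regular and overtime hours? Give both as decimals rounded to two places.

Regular 40.00 hours, overtime 7.35 hours

Mon: 5:27 AM–3:39 PM = 10 h 12 min
Tue: 11:14 AM–8:08 PM = 8 h 54 min
Wed: 10:50 AM–6:29 PM = 7 h 39 min
Thu: 7:46 AM–4:24 PM = 8 h 38 min
Fri: 9:22 AM–9:20 PM = 11 h 58 min
Total worked: 47 h 21 min = 47.35 h.
Threshold 40 h → overtime 7 h 21 min, regular 40 h 0 min.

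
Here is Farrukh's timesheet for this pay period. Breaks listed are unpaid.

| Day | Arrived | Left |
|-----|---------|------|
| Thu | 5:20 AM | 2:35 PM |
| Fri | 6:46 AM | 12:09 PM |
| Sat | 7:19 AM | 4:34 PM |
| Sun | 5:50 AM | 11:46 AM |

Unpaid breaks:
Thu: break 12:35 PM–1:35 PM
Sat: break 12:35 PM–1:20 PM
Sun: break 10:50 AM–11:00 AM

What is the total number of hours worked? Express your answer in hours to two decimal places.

27.90 hours

Thu: 5:20 AM–2:35 PM = 9 h 15 min; less 60 min break → 8 h 15 min
Fri: 6:46 AM–12:09 PM = 5 h 23 min
Sat: 7:19 AM–4:34 PM = 9 h 15 min; less 45 min break → 8 h 30 min
Sun: 5:50 AM–11:46 AM = 5 h 56 min; less 10 min break → 5 h 46 min
Total: 8 h 15 min + 5 h 23 min + 8 h 30 min + 5 h 46 min = 27 h 54 min.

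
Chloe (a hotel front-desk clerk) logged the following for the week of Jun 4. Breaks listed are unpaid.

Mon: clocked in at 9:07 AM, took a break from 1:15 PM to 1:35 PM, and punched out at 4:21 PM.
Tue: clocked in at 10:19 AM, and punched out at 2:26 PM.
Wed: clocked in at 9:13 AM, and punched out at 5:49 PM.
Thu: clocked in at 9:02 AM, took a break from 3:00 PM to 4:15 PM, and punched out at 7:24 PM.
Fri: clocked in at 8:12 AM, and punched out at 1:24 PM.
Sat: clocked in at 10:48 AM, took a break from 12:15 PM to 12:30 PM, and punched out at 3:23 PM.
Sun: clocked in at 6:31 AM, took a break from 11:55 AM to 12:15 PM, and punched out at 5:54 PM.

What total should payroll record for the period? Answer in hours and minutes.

Mon: 9:07 AM–4:21 PM = 7 h 14 min; less 20 min break → 6 h 54 min
Tue: 10:19 AM–2:26 PM = 4 h 7 min
Wed: 9:13 AM–5:49 PM = 8 h 36 min
Thu: 9:02 AM–7:24 PM = 10 h 22 min; less 75 min break → 9 h 7 min
Fri: 8:12 AM–1:24 PM = 5 h 12 min
Sat: 10:48 AM–3:23 PM = 4 h 35 min; less 15 min break → 4 h 20 min
Sun: 6:31 AM–5:54 PM = 11 h 23 min; less 20 min break → 11 h 3 min
Total: 6 h 54 min + 4 h 7 min + 8 h 36 min + 9 h 7 min + 5 h 12 min + 4 h 20 min + 11 h 3 min = 49 h 19 min.

49 h 19 min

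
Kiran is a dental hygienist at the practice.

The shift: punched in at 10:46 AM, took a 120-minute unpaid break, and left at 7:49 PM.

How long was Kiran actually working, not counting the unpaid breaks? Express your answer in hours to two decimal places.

The shift: 10:46 AM–7:49 PM = 9 h 3 min; less 120 min break → 7 h 3 min

7.05 hours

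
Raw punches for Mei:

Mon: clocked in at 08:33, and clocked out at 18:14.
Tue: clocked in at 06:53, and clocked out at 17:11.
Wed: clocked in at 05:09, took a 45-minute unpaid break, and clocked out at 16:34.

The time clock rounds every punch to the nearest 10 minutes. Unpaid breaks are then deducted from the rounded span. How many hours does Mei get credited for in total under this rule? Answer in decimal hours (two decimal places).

Mon: in 08:33→08:30, out 18:14→18:10; 9 h 40 min
Tue: in 06:53→06:50, out 17:11→17:10; 10 h 20 min
Wed: in 05:09→05:10, out 16:34→16:30; 11 h 20 min − 45 min = 10 h 35 min
Total credited: 30 h 35 min.

30.58 hours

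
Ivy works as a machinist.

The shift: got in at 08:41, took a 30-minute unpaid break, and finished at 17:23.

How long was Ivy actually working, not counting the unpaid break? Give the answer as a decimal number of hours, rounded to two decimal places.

The shift: 08:41–17:23 = 8 h 42 min; less 30 min break → 8 h 12 min

8.20 hours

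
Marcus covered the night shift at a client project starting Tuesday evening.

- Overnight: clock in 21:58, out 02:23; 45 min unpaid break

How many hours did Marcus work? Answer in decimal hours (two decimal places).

3.67 hours

Overnight: 21:58 → midnight = 2 h 2 min; midnight → 02:23 = 2 h 23 min; span 4 h 25 min; less 45 min break → 3 h 40 min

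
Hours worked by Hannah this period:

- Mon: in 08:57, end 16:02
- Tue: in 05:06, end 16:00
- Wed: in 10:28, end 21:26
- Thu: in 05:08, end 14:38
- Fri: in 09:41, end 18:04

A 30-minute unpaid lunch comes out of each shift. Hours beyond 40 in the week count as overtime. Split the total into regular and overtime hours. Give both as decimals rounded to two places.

Regular 40.00 hours, overtime 4.33 hours

Mon: 08:57–16:02 = 7 h 5 min; less 30 min break → 6 h 35 min
Tue: 05:06–16:00 = 10 h 54 min; less 30 min break → 10 h 24 min
Wed: 10:28–21:26 = 10 h 58 min; less 30 min break → 10 h 28 min
Thu: 05:08–14:38 = 9 h 30 min; less 30 min break → 9 h 0 min
Fri: 09:41–18:04 = 8 h 23 min; less 30 min break → 7 h 53 min
Total worked: 44 h 20 min = 44.33 h.
Threshold 40 h → overtime 4 h 20 min, regular 40 h 0 min.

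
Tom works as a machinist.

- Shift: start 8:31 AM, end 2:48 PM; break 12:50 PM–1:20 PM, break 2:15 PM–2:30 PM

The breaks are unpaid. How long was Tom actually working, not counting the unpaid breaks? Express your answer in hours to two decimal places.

5.53 hours

Shift: 8:31 AM–2:48 PM = 6 h 17 min; less 45 min break → 5 h 32 min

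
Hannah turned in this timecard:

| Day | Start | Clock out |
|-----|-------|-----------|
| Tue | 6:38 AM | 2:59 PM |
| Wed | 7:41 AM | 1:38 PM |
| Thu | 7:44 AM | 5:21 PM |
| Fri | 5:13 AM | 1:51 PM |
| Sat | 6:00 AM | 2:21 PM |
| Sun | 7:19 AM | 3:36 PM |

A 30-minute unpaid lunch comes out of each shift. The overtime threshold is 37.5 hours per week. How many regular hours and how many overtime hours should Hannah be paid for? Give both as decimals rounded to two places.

Regular 37.50 hours, overtime 8.68 hours

Tue: 6:38 AM–2:59 PM = 8 h 21 min; less 30 min break → 7 h 51 min
Wed: 7:41 AM–1:38 PM = 5 h 57 min; less 30 min break → 5 h 27 min
Thu: 7:44 AM–5:21 PM = 9 h 37 min; less 30 min break → 9 h 7 min
Fri: 5:13 AM–1:51 PM = 8 h 38 min; less 30 min break → 8 h 8 min
Sat: 6:00 AM–2:21 PM = 8 h 21 min; less 30 min break → 7 h 51 min
Sun: 7:19 AM–3:36 PM = 8 h 17 min; less 30 min break → 7 h 47 min
Total worked: 46 h 11 min = 46.18 h.
Threshold 37.5 h → overtime 8 h 41 min, regular 37 h 30 min.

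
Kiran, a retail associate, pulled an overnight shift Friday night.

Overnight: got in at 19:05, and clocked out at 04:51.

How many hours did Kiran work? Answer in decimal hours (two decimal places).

Overnight: 19:05 → midnight = 4 h 55 min; midnight → 04:51 = 4 h 51 min; span 9 h 46 min

9.77 hours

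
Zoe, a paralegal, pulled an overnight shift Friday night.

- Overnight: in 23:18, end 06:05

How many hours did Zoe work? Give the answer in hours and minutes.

6 h 47 min

Overnight: 23:18 → midnight = 0 h 42 min; midnight → 06:05 = 6 h 5 min; span 6 h 47 min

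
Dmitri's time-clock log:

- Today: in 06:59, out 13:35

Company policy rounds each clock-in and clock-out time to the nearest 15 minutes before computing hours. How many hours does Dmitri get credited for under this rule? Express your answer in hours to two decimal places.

6.50 hours

Today: in 06:59→07:00, out 13:35→13:30; 6 h 30 min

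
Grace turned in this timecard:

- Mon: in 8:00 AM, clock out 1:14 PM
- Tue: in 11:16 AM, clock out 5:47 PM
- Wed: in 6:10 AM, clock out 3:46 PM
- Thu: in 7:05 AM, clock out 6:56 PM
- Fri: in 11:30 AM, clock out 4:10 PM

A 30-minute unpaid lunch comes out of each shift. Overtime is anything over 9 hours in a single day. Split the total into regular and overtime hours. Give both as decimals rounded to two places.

Mon: 8:00 AM–1:14 PM = 5 h 14 min; less 30 min break → 4 h 44 min
Tue: 11:16 AM–5:47 PM = 6 h 31 min; less 30 min break → 6 h 1 min
Wed: 6:10 AM–3:46 PM = 9 h 36 min; less 30 min break → 9 h 6 min
Thu: 7:05 AM–6:56 PM = 11 h 51 min; less 30 min break → 11 h 21 min
Fri: 11:30 AM–4:10 PM = 4 h 40 min; less 30 min break → 4 h 10 min
Mon reg 4 h 44 min / OT 0 h 0 min; Tue reg 6 h 1 min / OT 0 h 0 min; Wed reg 9 h 0 min / OT 0 h 6 min; Thu reg 9 h 0 min / OT 2 h 21 min; Fri reg 4 h 10 min / OT 0 h 0 min.
Totals: regular 32 h 55 min, overtime 2 h 27 min.

Regular 32.92 hours, overtime 2.45 hours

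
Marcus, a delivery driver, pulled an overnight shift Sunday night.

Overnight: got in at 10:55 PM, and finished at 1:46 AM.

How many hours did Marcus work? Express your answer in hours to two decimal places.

Overnight: 10:55 PM → midnight = 1 h 5 min; midnight → 1:46 AM = 1 h 46 min; span 2 h 51 min

2.85 hours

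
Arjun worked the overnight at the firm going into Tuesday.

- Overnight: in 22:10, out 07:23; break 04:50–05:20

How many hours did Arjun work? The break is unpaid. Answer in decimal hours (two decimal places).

8.72 hours

Overnight: 22:10 → midnight = 1 h 50 min; midnight → 07:23 = 7 h 23 min; span 9 h 13 min; less 30 min break → 8 h 43 min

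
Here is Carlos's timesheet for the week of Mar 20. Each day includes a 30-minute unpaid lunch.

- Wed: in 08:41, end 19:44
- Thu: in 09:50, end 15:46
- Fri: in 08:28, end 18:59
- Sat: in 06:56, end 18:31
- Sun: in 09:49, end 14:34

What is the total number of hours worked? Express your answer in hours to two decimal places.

41.33 hours

Wed: 08:41–19:44 = 11 h 3 min; less 30 min break → 10 h 33 min
Thu: 09:50–15:46 = 5 h 56 min; less 30 min break → 5 h 26 min
Fri: 08:28–18:59 = 10 h 31 min; less 30 min break → 10 h 1 min
Sat: 06:56–18:31 = 11 h 35 min; less 30 min break → 11 h 5 min
Sun: 09:49–14:34 = 4 h 45 min; less 30 min break → 4 h 15 min
Total: 10 h 33 min + 5 h 26 min + 10 h 1 min + 11 h 5 min + 4 h 15 min = 41 h 20 min.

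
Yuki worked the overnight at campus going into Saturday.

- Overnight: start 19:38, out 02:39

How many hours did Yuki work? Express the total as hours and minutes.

7 h 1 min

Overnight: 19:38 → midnight = 4 h 22 min; midnight → 02:39 = 2 h 39 min; span 7 h 1 min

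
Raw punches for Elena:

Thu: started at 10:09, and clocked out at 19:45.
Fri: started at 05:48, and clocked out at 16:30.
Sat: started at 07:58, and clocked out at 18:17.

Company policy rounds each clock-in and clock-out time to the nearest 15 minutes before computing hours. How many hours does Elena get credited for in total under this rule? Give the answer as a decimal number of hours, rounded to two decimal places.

Thu: in 10:09→10:15, out 19:45→19:45; 9 h 30 min
Fri: in 05:48→05:45, out 16:30→16:30; 10 h 45 min
Sat: in 07:58→08:00, out 18:17→18:15; 10 h 15 min
Total credited: 30 h 30 min.

30.50 hours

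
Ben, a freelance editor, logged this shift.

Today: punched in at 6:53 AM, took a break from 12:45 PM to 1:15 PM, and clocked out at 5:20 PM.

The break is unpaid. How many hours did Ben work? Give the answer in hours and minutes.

9 h 57 min

Today: 6:53 AM–5:20 PM = 10 h 27 min; less 30 min break → 9 h 57 min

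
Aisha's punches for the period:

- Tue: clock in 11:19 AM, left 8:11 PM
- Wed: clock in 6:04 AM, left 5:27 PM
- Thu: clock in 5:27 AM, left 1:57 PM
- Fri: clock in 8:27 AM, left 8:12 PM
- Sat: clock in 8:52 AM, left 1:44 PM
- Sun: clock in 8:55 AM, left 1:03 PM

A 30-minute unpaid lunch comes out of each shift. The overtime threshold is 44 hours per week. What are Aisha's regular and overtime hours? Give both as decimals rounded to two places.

Regular 44.00 hours, overtime 2.50 hours

Tue: 11:19 AM–8:11 PM = 8 h 52 min; less 30 min break → 8 h 22 min
Wed: 6:04 AM–5:27 PM = 11 h 23 min; less 30 min break → 10 h 53 min
Thu: 5:27 AM–1:57 PM = 8 h 30 min; less 30 min break → 8 h 0 min
Fri: 8:27 AM–8:12 PM = 11 h 45 min; less 30 min break → 11 h 15 min
Sat: 8:52 AM–1:44 PM = 4 h 52 min; less 30 min break → 4 h 22 min
Sun: 8:55 AM–1:03 PM = 4 h 8 min; less 30 min break → 3 h 38 min
Total worked: 46 h 30 min = 46.50 h.
Threshold 44 h → overtime 2 h 30 min, regular 44 h 0 min.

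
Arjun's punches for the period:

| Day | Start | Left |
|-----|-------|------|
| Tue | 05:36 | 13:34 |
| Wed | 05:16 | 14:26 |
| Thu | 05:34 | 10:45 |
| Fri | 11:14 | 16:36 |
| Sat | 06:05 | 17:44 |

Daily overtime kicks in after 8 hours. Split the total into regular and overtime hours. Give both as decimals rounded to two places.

Tue: 05:36–13:34 = 7 h 58 min
Wed: 05:16–14:26 = 9 h 10 min
Thu: 05:34–10:45 = 5 h 11 min
Fri: 11:14–16:36 = 5 h 22 min
Sat: 06:05–17:44 = 11 h 39 min
Tue reg 7 h 58 min / OT 0 h 0 min; Wed reg 8 h 0 min / OT 1 h 10 min; Thu reg 5 h 11 min / OT 0 h 0 min; Fri reg 5 h 22 min / OT 0 h 0 min; Sat reg 8 h 0 min / OT 3 h 39 min.
Totals: regular 34 h 31 min, overtime 4 h 49 min.

Regular 34.52 hours, overtime 4.82 hours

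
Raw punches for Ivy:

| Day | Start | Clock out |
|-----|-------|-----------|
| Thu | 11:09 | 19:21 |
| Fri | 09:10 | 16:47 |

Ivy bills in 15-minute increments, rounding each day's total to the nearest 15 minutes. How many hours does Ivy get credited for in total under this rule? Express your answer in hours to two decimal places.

Thu: 11:09–19:21 = 8 h 12 min → rounds to 8 h 15 min
Fri: 09:10–16:47 = 7 h 37 min → rounds to 7 h 30 min
Total credited: 15 h 45 min.

15.75 hours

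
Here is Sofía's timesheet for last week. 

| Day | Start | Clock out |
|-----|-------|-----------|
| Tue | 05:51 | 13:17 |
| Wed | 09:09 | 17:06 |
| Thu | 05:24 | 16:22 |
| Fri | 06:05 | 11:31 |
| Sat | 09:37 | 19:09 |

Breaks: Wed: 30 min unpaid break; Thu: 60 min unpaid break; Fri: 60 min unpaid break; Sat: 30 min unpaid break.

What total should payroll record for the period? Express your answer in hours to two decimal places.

38.32 hours

Tue: 05:51–13:17 = 7 h 26 min
Wed: 09:09–17:06 = 7 h 57 min; less 30 min break → 7 h 27 min
Thu: 05:24–16:22 = 10 h 58 min; less 60 min break → 9 h 58 min
Fri: 06:05–11:31 = 5 h 26 min; less 60 min break → 4 h 26 min
Sat: 09:37–19:09 = 9 h 32 min; less 30 min break → 9 h 2 min
Total: 7 h 26 min + 7 h 27 min + 9 h 58 min + 4 h 26 min + 9 h 2 min = 38 h 19 min.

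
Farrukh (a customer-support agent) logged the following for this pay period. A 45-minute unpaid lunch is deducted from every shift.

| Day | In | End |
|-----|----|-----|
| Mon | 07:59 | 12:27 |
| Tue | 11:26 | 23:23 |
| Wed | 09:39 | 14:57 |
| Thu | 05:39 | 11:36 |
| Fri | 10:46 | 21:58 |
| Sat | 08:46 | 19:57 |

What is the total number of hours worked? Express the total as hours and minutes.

Mon: 07:59–12:27 = 4 h 28 min; less 45 min break → 3 h 43 min
Tue: 11:26–23:23 = 11 h 57 min; less 45 min break → 11 h 12 min
Wed: 09:39–14:57 = 5 h 18 min; less 45 min break → 4 h 33 min
Thu: 05:39–11:36 = 5 h 57 min; less 45 min break → 5 h 12 min
Fri: 10:46–21:58 = 11 h 12 min; less 45 min break → 10 h 27 min
Sat: 08:46–19:57 = 11 h 11 min; less 45 min break → 10 h 26 min
Total: 3 h 43 min + 11 h 12 min + 4 h 33 min + 5 h 12 min + 10 h 27 min + 10 h 26 min = 45 h 33 min.

45 h 33 min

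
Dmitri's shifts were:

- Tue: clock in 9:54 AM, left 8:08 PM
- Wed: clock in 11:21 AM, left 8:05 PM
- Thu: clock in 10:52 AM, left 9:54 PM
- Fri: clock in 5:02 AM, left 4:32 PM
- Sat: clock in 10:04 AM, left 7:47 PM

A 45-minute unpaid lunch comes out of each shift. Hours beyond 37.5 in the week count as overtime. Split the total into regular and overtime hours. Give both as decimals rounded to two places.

Regular 37.50 hours, overtime 9.97 hours

Tue: 9:54 AM–8:08 PM = 10 h 14 min; less 45 min break → 9 h 29 min
Wed: 11:21 AM–8:05 PM = 8 h 44 min; less 45 min break → 7 h 59 min
Thu: 10:52 AM–9:54 PM = 11 h 2 min; less 45 min break → 10 h 17 min
Fri: 5:02 AM–4:32 PM = 11 h 30 min; less 45 min break → 10 h 45 min
Sat: 10:04 AM–7:47 PM = 9 h 43 min; less 45 min break → 8 h 58 min
Total worked: 47 h 28 min = 47.47 h.
Threshold 37.5 h → overtime 9 h 58 min, regular 37 h 30 min.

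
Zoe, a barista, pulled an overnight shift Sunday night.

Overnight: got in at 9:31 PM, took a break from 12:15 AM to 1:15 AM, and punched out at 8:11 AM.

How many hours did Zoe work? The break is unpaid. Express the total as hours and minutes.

9 h 40 min

Overnight: 9:31 PM → midnight = 2 h 29 min; midnight → 8:11 AM = 8 h 11 min; span 10 h 40 min; less 60 min break → 9 h 40 min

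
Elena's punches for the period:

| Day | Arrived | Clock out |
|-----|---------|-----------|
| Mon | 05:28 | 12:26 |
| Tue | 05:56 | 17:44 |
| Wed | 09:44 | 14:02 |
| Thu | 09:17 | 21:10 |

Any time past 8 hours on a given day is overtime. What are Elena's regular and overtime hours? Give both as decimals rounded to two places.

Mon: 05:28–12:26 = 6 h 58 min
Tue: 05:56–17:44 = 11 h 48 min
Wed: 09:44–14:02 = 4 h 18 min
Thu: 09:17–21:10 = 11 h 53 min
Mon reg 6 h 58 min / OT 0 h 0 min; Tue reg 8 h 0 min / OT 3 h 48 min; Wed reg 4 h 18 min / OT 0 h 0 min; Thu reg 8 h 0 min / OT 3 h 53 min.
Totals: regular 27 h 16 min, overtime 7 h 41 min.

Regular 27.27 hours, overtime 7.68 hours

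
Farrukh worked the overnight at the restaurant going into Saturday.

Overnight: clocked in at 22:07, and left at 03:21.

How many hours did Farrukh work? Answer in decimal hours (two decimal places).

5.23 hours

Overnight: 22:07 → midnight = 1 h 53 min; midnight → 03:21 = 3 h 21 min; span 5 h 14 min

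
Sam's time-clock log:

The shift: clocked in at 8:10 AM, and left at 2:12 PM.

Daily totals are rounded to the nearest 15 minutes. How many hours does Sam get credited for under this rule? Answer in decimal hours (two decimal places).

6.00 hours

The shift: 8:10 AM–2:12 PM = 6 h 2 min → rounds to 6 h 0 min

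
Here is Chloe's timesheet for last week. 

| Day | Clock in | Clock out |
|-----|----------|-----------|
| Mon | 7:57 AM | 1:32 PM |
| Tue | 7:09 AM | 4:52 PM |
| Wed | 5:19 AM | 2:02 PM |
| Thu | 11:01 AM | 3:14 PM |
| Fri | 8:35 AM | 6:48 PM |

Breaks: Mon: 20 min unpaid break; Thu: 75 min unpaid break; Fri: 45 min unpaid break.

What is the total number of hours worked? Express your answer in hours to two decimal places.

Mon: 7:57 AM–1:32 PM = 5 h 35 min; less 20 min break → 5 h 15 min
Tue: 7:09 AM–4:52 PM = 9 h 43 min
Wed: 5:19 AM–2:02 PM = 8 h 43 min
Thu: 11:01 AM–3:14 PM = 4 h 13 min; less 75 min break → 2 h 58 min
Fri: 8:35 AM–6:48 PM = 10 h 13 min; less 45 min break → 9 h 28 min
Total: 5 h 15 min + 9 h 43 min + 8 h 43 min + 2 h 58 min + 9 h 28 min = 36 h 7 min.

36.12 hours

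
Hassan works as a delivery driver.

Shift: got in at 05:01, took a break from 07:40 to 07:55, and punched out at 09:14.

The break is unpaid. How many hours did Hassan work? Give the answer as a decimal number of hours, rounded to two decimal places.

3.97 hours

Shift: 05:01–09:14 = 4 h 13 min; less 15 min break → 3 h 58 min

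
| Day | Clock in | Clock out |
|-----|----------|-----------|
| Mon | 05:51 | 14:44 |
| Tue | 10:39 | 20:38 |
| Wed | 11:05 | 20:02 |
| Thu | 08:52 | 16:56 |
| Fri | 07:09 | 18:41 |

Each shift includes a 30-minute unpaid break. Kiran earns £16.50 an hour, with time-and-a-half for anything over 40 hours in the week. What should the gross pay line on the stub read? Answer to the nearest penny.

£781.69

Mon: 05:51–14:44 = 8 h 53 min; less 30 min break → 8 h 23 min
Tue: 10:39–20:38 = 9 h 59 min; less 30 min break → 9 h 29 min
Wed: 11:05–20:02 = 8 h 57 min; less 30 min break → 8 h 27 min
Thu: 08:52–16:56 = 8 h 4 min; less 30 min break → 7 h 34 min
Fri: 07:09–18:41 = 11 h 32 min; less 30 min break → 11 h 2 min
Total worked: 44 h 55 min = 2695 min.
Regular 40 h 0 min = 2400 min at £16.50/h; overtime 4 h 55 min = 295 min at £24.75/h.
Pay = (2400 × £16.50 + 295 × £24.75) ÷ 60 = £781.69.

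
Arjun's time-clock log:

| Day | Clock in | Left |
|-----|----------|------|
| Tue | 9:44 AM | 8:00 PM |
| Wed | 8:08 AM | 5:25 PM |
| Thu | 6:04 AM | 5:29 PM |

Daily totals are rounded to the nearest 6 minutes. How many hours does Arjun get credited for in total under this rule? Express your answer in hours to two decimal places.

31.00 hours

Tue: 9:44 AM–8:00 PM = 10 h 16 min → rounds to 10 h 18 min
Wed: 8:08 AM–5:25 PM = 9 h 17 min → rounds to 9 h 18 min
Thu: 6:04 AM–5:29 PM = 11 h 25 min → rounds to 11 h 24 min
Total credited: 31 h 0 min.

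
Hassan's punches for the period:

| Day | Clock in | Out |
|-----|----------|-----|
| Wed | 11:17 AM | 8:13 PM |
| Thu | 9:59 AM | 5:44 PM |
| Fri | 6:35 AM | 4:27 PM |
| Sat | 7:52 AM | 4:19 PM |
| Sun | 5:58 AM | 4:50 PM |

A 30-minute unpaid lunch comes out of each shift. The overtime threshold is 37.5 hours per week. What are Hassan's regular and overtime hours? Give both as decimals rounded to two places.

Wed: 11:17 AM–8:13 PM = 8 h 56 min; less 30 min break → 8 h 26 min
Thu: 9:59 AM–5:44 PM = 7 h 45 min; less 30 min break → 7 h 15 min
Fri: 6:35 AM–4:27 PM = 9 h 52 min; less 30 min break → 9 h 22 min
Sat: 7:52 AM–4:19 PM = 8 h 27 min; less 30 min break → 7 h 57 min
Sun: 5:58 AM–4:50 PM = 10 h 52 min; less 30 min break → 10 h 22 min
Total worked: 43 h 22 min = 43.37 h.
Threshold 37.5 h → overtime 5 h 52 min, regular 37 h 30 min.

Regular 37.50 hours, overtime 5.87 hours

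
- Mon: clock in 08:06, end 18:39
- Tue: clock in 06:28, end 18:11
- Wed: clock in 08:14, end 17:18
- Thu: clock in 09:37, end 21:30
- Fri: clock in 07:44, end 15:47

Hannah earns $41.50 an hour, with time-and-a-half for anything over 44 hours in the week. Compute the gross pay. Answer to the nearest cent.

$2278.35

Mon: 08:06–18:39 = 10 h 33 min
Tue: 06:28–18:11 = 11 h 43 min
Wed: 08:14–17:18 = 9 h 4 min
Thu: 09:37–21:30 = 11 h 53 min
Fri: 07:44–15:47 = 8 h 3 min
Total worked: 51 h 16 min = 3076 min.
Regular 44 h 0 min = 2640 min at $41.50/h; overtime 7 h 16 min = 436 min at $62.25/h.
Pay = (2640 × $41.50 + 436 × $62.25) ÷ 60 = $2278.35.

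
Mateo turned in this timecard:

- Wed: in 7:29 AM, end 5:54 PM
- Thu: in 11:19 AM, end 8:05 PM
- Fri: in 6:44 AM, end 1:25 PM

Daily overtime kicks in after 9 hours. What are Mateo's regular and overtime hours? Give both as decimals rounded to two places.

Wed: 7:29 AM–5:54 PM = 10 h 25 min
Thu: 11:19 AM–8:05 PM = 8 h 46 min
Fri: 6:44 AM–1:25 PM = 6 h 41 min
Wed reg 9 h 0 min / OT 1 h 25 min; Thu reg 8 h 46 min / OT 0 h 0 min; Fri reg 6 h 41 min / OT 0 h 0 min.
Totals: regular 24 h 27 min, overtime 1 h 25 min.

Regular 24.45 hours, overtime 1.42 hours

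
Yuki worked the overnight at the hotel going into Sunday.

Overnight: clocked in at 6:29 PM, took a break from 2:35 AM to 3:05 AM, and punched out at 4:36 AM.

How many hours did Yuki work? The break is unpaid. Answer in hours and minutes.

9 h 37 min

Overnight: 6:29 PM → midnight = 5 h 31 min; midnight → 4:36 AM = 4 h 36 min; span 10 h 7 min; less 30 min break → 9 h 37 min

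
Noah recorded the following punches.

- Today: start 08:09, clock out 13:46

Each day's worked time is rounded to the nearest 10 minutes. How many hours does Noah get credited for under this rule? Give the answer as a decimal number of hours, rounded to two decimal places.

Today: 08:09–13:46 = 5 h 37 min → rounds to 5 h 40 min

5.67 hours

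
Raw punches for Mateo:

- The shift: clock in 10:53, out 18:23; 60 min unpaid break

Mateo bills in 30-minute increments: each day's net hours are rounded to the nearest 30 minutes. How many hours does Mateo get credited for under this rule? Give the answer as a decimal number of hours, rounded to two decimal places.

6.50 hours

The shift: 10:53–18:23 = 7 h 30 min − 60 min = 6 h 30 min → rounds to 6 h 30 min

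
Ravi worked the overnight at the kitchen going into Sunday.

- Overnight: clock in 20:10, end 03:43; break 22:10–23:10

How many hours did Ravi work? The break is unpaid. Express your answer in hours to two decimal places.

6.55 hours

Overnight: 20:10 → midnight = 3 h 50 min; midnight → 03:43 = 3 h 43 min; span 7 h 33 min; less 60 min break → 6 h 33 min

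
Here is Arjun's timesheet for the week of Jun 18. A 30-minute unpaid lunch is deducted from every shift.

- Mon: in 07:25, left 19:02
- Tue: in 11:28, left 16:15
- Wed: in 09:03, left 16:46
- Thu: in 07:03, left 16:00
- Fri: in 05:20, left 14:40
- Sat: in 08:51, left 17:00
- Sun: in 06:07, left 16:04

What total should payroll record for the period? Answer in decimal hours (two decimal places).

Mon: 07:25–19:02 = 11 h 37 min; less 30 min break → 11 h 7 min
Tue: 11:28–16:15 = 4 h 47 min; less 30 min break → 4 h 17 min
Wed: 09:03–16:46 = 7 h 43 min; less 30 min break → 7 h 13 min
Thu: 07:03–16:00 = 8 h 57 min; less 30 min break → 8 h 27 min
Fri: 05:20–14:40 = 9 h 20 min; less 30 min break → 8 h 50 min
Sat: 08:51–17:00 = 8 h 9 min; less 30 min break → 7 h 39 min
Sun: 06:07–16:04 = 9 h 57 min; less 30 min break → 9 h 27 min
Total: 11 h 7 min + 4 h 17 min + 7 h 13 min + 8 h 27 min + 8 h 50 min + 7 h 39 min + 9 h 27 min = 57 h 0 min.

57.00 hours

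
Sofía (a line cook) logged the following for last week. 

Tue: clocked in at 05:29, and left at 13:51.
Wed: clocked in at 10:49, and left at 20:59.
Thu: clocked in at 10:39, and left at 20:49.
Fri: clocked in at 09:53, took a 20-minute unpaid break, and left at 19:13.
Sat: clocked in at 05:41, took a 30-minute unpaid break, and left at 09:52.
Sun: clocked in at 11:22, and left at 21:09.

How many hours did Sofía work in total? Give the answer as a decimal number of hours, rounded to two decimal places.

51.17 hours

Tue: 05:29–13:51 = 8 h 22 min
Wed: 10:49–20:59 = 10 h 10 min
Thu: 10:39–20:49 = 10 h 10 min
Fri: 09:53–19:13 = 9 h 20 min; less 20 min break → 9 h 0 min
Sat: 05:41–09:52 = 4 h 11 min; less 30 min break → 3 h 41 min
Sun: 11:22–21:09 = 9 h 47 min
Total: 8 h 22 min + 10 h 10 min + 10 h 10 min + 9 h 0 min + 3 h 41 min + 9 h 47 min = 51 h 10 min.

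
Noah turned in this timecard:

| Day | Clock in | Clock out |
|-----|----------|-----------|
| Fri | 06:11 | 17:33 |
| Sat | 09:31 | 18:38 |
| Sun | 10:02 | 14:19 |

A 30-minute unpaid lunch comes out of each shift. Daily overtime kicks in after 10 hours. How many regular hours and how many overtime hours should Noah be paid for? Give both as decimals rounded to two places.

Fri: 06:11–17:33 = 11 h 22 min; less 30 min break → 10 h 52 min
Sat: 09:31–18:38 = 9 h 7 min; less 30 min break → 8 h 37 min
Sun: 10:02–14:19 = 4 h 17 min; less 30 min break → 3 h 47 min
Fri reg 10 h 0 min / OT 0 h 52 min; Sat reg 8 h 37 min / OT 0 h 0 min; Sun reg 3 h 47 min / OT 0 h 0 min.
Totals: regular 22 h 24 min, overtime 0 h 52 min.

Regular 22.40 hours, overtime 0.87 hours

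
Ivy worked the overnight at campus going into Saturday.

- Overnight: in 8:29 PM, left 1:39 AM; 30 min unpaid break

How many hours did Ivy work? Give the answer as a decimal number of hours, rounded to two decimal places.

Overnight: 8:29 PM → midnight = 3 h 31 min; midnight → 1:39 AM = 1 h 39 min; span 5 h 10 min; less 30 min break → 4 h 40 min

4.67 hours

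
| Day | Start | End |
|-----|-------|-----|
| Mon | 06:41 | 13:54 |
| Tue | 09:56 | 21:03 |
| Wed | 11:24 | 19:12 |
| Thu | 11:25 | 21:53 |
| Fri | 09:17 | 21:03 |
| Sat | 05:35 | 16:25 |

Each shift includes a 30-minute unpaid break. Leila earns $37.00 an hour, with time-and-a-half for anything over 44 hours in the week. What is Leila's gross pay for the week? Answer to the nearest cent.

$2305.10

Mon: 06:41–13:54 = 7 h 13 min; less 30 min break → 6 h 43 min
Tue: 09:56–21:03 = 11 h 7 min; less 30 min break → 10 h 37 min
Wed: 11:24–19:12 = 7 h 48 min; less 30 min break → 7 h 18 min
Thu: 11:25–21:53 = 10 h 28 min; less 30 min break → 9 h 58 min
Fri: 09:17–21:03 = 11 h 46 min; less 30 min break → 11 h 16 min
Sat: 05:35–16:25 = 10 h 50 min; less 30 min break → 10 h 20 min
Total worked: 56 h 12 min = 3372 min.
Regular 44 h 0 min = 2640 min at $37.00/h; overtime 12 h 12 min = 732 min at $55.50/h.
Pay = (2640 × $37.00 + 732 × $55.50) ÷ 60 = $2305.10.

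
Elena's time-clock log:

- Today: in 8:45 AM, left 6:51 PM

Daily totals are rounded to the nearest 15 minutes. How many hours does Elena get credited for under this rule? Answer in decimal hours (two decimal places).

10.00 hours

Today: 8:45 AM–6:51 PM = 10 h 6 min → rounds to 10 h 0 min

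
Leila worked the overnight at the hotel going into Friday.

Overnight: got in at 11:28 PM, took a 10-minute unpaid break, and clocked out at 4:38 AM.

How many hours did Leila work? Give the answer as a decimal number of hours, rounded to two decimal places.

5.00 hours

Overnight: 11:28 PM → midnight = 0 h 32 min; midnight → 4:38 AM = 4 h 38 min; span 5 h 10 min; less 10 min break → 5 h 0 min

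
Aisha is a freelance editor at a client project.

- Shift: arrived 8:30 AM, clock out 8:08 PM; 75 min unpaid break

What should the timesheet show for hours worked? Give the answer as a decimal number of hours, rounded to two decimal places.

Shift: 8:30 AM–8:08 PM = 11 h 38 min; less 75 min break → 10 h 23 min

10.38 hours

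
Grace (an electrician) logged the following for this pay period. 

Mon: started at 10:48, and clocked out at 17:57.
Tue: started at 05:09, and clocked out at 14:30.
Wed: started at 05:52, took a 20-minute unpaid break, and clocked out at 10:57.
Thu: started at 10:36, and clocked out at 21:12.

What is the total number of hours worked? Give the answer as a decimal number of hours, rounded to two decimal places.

Mon: 10:48–17:57 = 7 h 9 min
Tue: 05:09–14:30 = 9 h 21 min
Wed: 05:52–10:57 = 5 h 5 min; less 20 min break → 4 h 45 min
Thu: 10:36–21:12 = 10 h 36 min
Total: 7 h 9 min + 9 h 21 min + 4 h 45 min + 10 h 36 min = 31 h 51 min.

31.85 hours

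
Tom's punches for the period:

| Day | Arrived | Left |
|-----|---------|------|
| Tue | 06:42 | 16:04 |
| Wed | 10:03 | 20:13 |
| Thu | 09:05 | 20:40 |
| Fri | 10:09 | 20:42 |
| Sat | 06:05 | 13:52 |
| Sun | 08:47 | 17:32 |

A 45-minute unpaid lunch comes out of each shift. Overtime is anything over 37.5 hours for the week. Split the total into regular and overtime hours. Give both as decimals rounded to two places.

Regular 37.50 hours, overtime 16.20 hours

Tue: 06:42–16:04 = 9 h 22 min; less 45 min break → 8 h 37 min
Wed: 10:03–20:13 = 10 h 10 min; less 45 min break → 9 h 25 min
Thu: 09:05–20:40 = 11 h 35 min; less 45 min break → 10 h 50 min
Fri: 10:09–20:42 = 10 h 33 min; less 45 min break → 9 h 48 min
Sat: 06:05–13:52 = 7 h 47 min; less 45 min break → 7 h 2 min
Sun: 08:47–17:32 = 8 h 45 min; less 45 min break → 8 h 0 min
Total worked: 53 h 42 min = 53.70 h.
Threshold 37.5 h → overtime 16 h 12 min, regular 37 h 30 min.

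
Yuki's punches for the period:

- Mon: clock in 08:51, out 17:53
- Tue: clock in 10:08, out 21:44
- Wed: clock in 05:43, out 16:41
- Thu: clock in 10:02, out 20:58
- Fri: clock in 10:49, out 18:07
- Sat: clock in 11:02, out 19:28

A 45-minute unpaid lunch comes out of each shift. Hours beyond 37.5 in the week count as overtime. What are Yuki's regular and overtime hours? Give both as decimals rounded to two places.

Mon: 08:51–17:53 = 9 h 2 min; less 45 min break → 8 h 17 min
Tue: 10:08–21:44 = 11 h 36 min; less 45 min break → 10 h 51 min
Wed: 05:43–16:41 = 10 h 58 min; less 45 min break → 10 h 13 min
Thu: 10:02–20:58 = 10 h 56 min; less 45 min break → 10 h 11 min
Fri: 10:49–18:07 = 7 h 18 min; less 45 min break → 6 h 33 min
Sat: 11:02–19:28 = 8 h 26 min; less 45 min break → 7 h 41 min
Total worked: 53 h 46 min = 53.77 h.
Threshold 37.5 h → overtime 16 h 16 min, regular 37 h 30 min.

Regular 37.50 hours, overtime 16.27 hours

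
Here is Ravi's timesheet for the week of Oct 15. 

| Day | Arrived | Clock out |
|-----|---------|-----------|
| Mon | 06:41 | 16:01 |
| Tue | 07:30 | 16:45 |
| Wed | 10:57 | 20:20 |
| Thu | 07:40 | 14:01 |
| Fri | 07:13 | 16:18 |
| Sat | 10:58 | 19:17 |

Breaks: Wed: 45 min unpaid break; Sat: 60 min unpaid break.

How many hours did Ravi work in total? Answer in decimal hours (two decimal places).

Mon: 06:41–16:01 = 9 h 20 min
Tue: 07:30–16:45 = 9 h 15 min
Wed: 10:57–20:20 = 9 h 23 min; less 45 min break → 8 h 38 min
Thu: 07:40–14:01 = 6 h 21 min
Fri: 07:13–16:18 = 9 h 5 min
Sat: 10:58–19:17 = 8 h 19 min; less 60 min break → 7 h 19 min
Total: 9 h 20 min + 9 h 15 min + 8 h 38 min + 6 h 21 min + 9 h 5 min + 7 h 19 min = 49 h 58 min.

49.97 hours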